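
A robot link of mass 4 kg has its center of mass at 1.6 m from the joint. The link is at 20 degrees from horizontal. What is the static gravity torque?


tau = m*g*L*cos(angle)
= 4 * 9.81 * 1.6 * cos(20 deg)
= 4 * 9.81 * 1.6 * 0.9397
= 58.9977 Nm


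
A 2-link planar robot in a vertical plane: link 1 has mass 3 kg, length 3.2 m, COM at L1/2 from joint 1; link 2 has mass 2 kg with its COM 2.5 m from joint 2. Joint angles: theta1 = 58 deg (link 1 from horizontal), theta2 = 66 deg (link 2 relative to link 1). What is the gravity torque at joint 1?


Horizontal distance from joint 1 to link-1 COM:
  x_c1 = (L1/2)*cos(t1) = 1.6 * 0.5299 = 0.8479 m
Horizontal distance from joint 1 to link-2 COM:
  x_c2 = L1*cos(t1) + Lc2*cos(t1+t2)
       = 3.2*0.5299 + 2.5*-0.5592 = 0.2978 m
tau1 = m1*g*x_c1 + m2*g*x_c2
     = 3*9.81*0.8479 + 2*9.81*0.2978
     = 24.9528 + 5.842
     = 30.7949 Nm


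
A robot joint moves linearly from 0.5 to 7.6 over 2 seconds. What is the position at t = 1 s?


s = t/T = 1/2 = 0.5
p(t) = p0 + (pf-p0)*s
= 0.5 + (7.6 - 0.5) * 0.5
= 4.05


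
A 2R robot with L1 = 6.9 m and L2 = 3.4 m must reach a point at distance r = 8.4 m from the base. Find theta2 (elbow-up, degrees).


cos(theta2) = (r^2 - L1^2 - L2^2) / (2*L1*L2)
cos(theta2) = (70.56 - 47.61 - 11.56) / 46.92
cos(theta2) = 0.242754
theta2 = 75.9509 degrees


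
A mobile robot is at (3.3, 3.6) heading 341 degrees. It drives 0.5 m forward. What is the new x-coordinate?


x_new = x0 + d*cos(theta)
= 3.3 + 0.5*cos(341)
= 3.3 + 0.4728
= 3.7728


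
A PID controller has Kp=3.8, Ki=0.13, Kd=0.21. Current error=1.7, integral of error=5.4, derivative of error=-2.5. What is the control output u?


u = Kp*e + Ki*int(e) + Kd*de/dt
= 3.8*1.7 + 0.13*5.4 + 0.21*(-2.5)
= 6.46 + 0.702 + -0.525
= 6.637


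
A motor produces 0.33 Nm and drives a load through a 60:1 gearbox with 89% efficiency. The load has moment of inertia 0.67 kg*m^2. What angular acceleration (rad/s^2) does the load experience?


tau_out = tau_motor * N * eta
= 0.33 * 60 * 0.89 = 17.622 Nm
alpha = tau_out / I = 17.622 / 0.67
= 26.3015 rad/s^2


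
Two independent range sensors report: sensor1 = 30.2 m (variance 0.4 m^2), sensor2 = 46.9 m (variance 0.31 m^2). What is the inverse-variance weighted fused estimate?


w1 = (1/var1) / (1/var1 + 1/var2)
   = 2.5 / (2.5 + 3.2258) = 0.4366
w2 = 1 - w1 = 0.5634
fused = w1*s1 + w2*s2 = 13.1859 + 26.4225
= 39.6085 m


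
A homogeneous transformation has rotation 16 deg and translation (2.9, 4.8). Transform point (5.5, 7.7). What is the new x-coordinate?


x' = cos(theta)*px - sin(theta)*py + tx
= 0.9613*5.5 - 0.2756*7.7 + 2.9
= 6.0645


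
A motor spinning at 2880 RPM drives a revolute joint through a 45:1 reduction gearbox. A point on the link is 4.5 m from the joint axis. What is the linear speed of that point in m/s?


omega_motor = 2880 * 2*pi/60 = 301.5929 rad/s
omega_joint = omega_motor / 45 = 6.7021 rad/s
v = omega_joint * r = 6.7021 * 4.5
= 30.1593 m/s


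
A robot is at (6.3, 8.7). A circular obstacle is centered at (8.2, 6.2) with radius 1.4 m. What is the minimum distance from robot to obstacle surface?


center_dist = sqrt((6.3-8.2)^2 + (8.7-6.2)^2)
= sqrt(3.61 + 6.25)
= 3.1401
min_dist = center_dist - radius = 3.1401 - 1.4 = 1.7401 m


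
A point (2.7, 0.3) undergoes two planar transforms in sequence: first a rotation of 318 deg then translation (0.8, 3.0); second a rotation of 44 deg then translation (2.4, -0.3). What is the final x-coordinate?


After transform 1:
x1 = cos(318)*2.7 - sin(318)*0.3 + 0.8 = 3.0072
y1 = sin(318)*2.7 + cos(318)*0.3 + 3.0 = 1.4163
After transform 2:
x2 = cos(44)*3.0072 - sin(44)*1.4163 + 2.4
= 3.5794


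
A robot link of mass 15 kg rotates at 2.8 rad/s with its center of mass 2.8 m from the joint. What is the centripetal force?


F = m * omega^2 * r
= 15 * 2.8^2 * 2.8
= 15 * 7.84 * 2.8
= 329.28 N


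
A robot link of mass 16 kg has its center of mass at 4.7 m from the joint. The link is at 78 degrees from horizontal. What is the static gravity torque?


tau = m*g*L*cos(angle)
= 16 * 9.81 * 4.7 * cos(78 deg)
= 16 * 9.81 * 4.7 * 0.2079
= 153.3789 Nm


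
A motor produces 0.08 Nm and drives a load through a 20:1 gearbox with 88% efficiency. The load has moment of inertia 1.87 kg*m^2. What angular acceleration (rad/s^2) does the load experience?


tau_out = tau_motor * N * eta
= 0.08 * 20 * 0.88 = 1.408 Nm
alpha = tau_out / I = 1.408 / 1.87
= 0.7529 rad/s^2


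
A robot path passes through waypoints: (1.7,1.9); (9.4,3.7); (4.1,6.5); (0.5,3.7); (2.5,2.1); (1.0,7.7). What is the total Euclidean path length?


Segment lengths:
  seg1 = sqrt((7.7)^2 + (1.8)^2) = 7.9076
  seg2 = sqrt((-5.3)^2 + (2.8)^2) = 5.9942
  seg3 = sqrt((-3.6)^2 + (-2.8)^2) = 4.5607
  seg4 = sqrt((2.0)^2 + (-1.6)^2) = 2.5612
  seg5 = sqrt((-1.5)^2 + (5.6)^2) = 5.7974
Total = 26.8211


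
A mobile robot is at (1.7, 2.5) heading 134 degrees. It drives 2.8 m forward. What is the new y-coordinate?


y_new = y0 + d*sin(theta)
= 2.5 + 2.8*sin(134)
= 2.5 + 2.0142
= 4.5142


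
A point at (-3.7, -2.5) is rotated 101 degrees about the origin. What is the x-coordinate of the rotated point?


x' = x*cos(theta) - y*sin(theta)
cos(101 deg) = -0.1908, sin(101 deg) = 0.9816
x' = -3.7 * -0.1908 - -2.5 * 0.9816
= 0.706 - -2.4541
= 3.1601


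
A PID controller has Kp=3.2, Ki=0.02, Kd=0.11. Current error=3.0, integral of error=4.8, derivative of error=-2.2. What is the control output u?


u = Kp*e + Ki*int(e) + Kd*de/dt
= 3.2*3.0 + 0.02*4.8 + 0.11*(-2.2)
= 9.6 + 0.096 + -0.242
= 9.454


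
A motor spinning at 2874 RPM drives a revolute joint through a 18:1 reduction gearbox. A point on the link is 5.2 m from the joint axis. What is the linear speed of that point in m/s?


omega_motor = 2874 * 2*pi/60 = 300.9646 rad/s
omega_joint = omega_motor / 18 = 16.7203 rad/s
v = omega_joint * r = 16.7203 * 5.2
= 86.9453 m/s


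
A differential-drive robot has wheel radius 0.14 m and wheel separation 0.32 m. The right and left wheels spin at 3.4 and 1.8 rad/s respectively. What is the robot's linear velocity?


vR = r*wR = 0.14*3.4 = 0.476 m/s
vL = r*wL = 0.14*1.8 = 0.252 m/s
v = (vR+vL)/2 = 0.364 m/s
omega = (vR-vL)/L = 0.7 rad/s
linear velocity = 0.364 m/s


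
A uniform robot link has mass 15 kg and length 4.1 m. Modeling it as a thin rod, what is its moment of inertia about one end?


I = (1/3) * m * L^2
= (1/3) * 15 * 4.1^2
= 0.333333 * 15 * 16.81
= 84.05 kg*m^2


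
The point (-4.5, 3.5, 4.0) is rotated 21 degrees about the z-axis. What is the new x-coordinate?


Rotation about z-axis: x' = x*cos(theta) - y*sin(theta)
= -4.5 * 0.9336 - 3.5 * 0.3584
= -5.4554


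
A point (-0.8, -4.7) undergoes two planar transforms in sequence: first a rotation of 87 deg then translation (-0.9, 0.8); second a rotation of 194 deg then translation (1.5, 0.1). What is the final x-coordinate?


After transform 1:
x1 = cos(87)*-0.8 - sin(87)*-4.7 + -0.9 = 3.7517
y1 = sin(87)*-0.8 + cos(87)*-4.7 + 0.8 = -0.2449
After transform 2:
x2 = cos(194)*3.7517 - sin(194)*-0.2449 + 1.5
= -2.1995


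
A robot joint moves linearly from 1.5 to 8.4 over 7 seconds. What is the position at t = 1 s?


s = t/T = 1/7 = 0.1429
p(t) = p0 + (pf-p0)*s
= 1.5 + (8.4 - 1.5) * 0.1429
= 2.4857


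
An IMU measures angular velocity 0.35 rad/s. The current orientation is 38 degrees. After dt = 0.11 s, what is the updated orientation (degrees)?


delta_theta = w * dt = 0.35 * 0.11 = 0.0385 rad
= 2.2059 deg
theta_new = 38 + 2.2059 = 40.2059 deg


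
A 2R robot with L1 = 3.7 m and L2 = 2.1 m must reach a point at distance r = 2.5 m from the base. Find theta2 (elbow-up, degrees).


cos(theta2) = (r^2 - L1^2 - L2^2) / (2*L1*L2)
cos(theta2) = (6.25 - 13.69 - 4.41) / 15.54
cos(theta2) = -0.762548
theta2 = 139.6894 degrees


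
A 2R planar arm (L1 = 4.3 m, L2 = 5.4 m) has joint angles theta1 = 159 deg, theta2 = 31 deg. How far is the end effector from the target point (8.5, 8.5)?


End effector via forward kinematics:
x = L1*cos(t1) + L2*cos(t1+t2) = -9.3324
y = L1*sin(t1) + L2*sin(t1+t2) = 0.6033
Distance to target:
d = sqrt((8.5 - -9.3324)^2 + (8.5 - 0.6033)^2)
= sqrt(317.993 + 62.3582)
= 19.5026 m


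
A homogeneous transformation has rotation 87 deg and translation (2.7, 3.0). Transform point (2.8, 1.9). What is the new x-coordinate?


x' = cos(theta)*px - sin(theta)*py + tx
= 0.0523*2.8 - 0.9986*1.9 + 2.7
= 0.9491


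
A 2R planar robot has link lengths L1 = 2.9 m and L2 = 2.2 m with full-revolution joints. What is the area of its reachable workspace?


r_max = L1 + L2 = 5.1 m
r_min = |L1 - L2| = 0.7 m
Area = pi*(r_max^2 - r_min^2)
= pi*(26.01 - 0.49)
= pi * 25.52
= 80.1734 m^2


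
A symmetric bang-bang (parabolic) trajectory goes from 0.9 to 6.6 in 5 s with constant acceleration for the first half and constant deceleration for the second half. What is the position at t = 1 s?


Symmetric rest-to-rest: each phase covers (pf-p0)/2 in time T/2. 0.5*a*(T/2)^2 = (pf-p0)/2 => a = 4*(pf-p0)/T^2
a = 4*(6.6-0.9)/5^2 = 0.912
t = 1 is in the acceleration phase (t <= T/2).
p = p0 + 0.5*a*t^2 = 0.9 + 0.5*0.912*1^2
= 1.356


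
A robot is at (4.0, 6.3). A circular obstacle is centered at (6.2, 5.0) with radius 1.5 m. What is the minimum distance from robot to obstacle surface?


center_dist = sqrt((4.0-6.2)^2 + (6.3-5.0)^2)
= sqrt(4.84 + 1.69)
= 2.5554
min_dist = center_dist - radius = 2.5554 - 1.5 = 1.0554 m


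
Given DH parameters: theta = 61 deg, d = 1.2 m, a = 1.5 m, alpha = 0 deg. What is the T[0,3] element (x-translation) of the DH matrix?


T[0,3] = a * cos(theta)
= 1.5 * cos(61 deg)
= 1.5 * 0.4848
= 0.7272


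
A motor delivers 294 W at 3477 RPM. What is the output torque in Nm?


omega = 3477 * 2*pi/60 = 364.1106 rad/s
tau = P / omega = 294 / 364.1106
= 0.8074 Nm


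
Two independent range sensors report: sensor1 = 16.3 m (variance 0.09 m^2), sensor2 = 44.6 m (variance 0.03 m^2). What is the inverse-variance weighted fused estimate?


w1 = (1/var1) / (1/var1 + 1/var2)
   = 11.1111 / (11.1111 + 33.3333) = 0.25
w2 = 1 - w1 = 0.75
fused = w1*s1 + w2*s2 = 4.075 + 33.45
= 37.525 m


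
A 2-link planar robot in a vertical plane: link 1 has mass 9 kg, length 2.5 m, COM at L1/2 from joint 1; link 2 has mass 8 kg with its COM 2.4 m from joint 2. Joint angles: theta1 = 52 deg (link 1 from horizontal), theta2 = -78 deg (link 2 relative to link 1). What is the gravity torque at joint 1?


Horizontal distance from joint 1 to link-1 COM:
  x_c1 = (L1/2)*cos(t1) = 1.25 * 0.6157 = 0.7696 m
Horizontal distance from joint 1 to link-2 COM:
  x_c2 = L1*cos(t1) + Lc2*cos(t1+t2)
       = 2.5*0.6157 + 2.4*0.8988 = 3.6963 m
tau1 = m1*g*x_c1 + m2*g*x_c2
     = 9*9.81*0.7696 + 8*9.81*3.6963
     = 67.9459 + 290.0824
     = 358.0284 Nm


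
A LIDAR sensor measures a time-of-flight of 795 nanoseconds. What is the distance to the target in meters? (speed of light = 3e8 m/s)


tof = 795 ns = 7.95e-07 s
dist = c * tof / 2
= 3e8 * 7.95e-07 / 2
= 119.25 m


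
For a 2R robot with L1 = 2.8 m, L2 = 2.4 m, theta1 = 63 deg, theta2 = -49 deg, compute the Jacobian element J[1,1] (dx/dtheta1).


J[1,1] = -L1*sin(t1) - L2*sin(t1+t2)
= -2.8*sin(63) - 2.4*sin(14)
= -3.0754


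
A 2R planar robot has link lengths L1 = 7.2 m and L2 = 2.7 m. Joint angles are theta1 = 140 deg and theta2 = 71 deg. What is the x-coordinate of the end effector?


Convert angles to radians: theta1 = 2.4435, theta2 = 1.2392
x = L1*cos(theta1) + L2*cos(theta1+theta2)
x = -5.5155 + -2.3144
x = -7.8299


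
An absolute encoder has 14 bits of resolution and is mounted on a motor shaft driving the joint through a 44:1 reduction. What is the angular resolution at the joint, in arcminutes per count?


counts = 2^14 = 16384
effective counts at joint = 16384 * 44 = 720896
resolution = 360*60 / 720896
= 0.03 arcmin/count


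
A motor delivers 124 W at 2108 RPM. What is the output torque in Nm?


omega = 2108 * 2*pi/60 = 220.7492 rad/s
tau = P / omega = 124 / 220.7492
= 0.5617 Nm


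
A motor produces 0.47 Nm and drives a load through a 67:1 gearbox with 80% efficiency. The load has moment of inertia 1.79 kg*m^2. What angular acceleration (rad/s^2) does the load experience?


tau_out = tau_motor * N * eta
= 0.47 * 67 * 0.8 = 25.192 Nm
alpha = tau_out / I = 25.192 / 1.79
= 14.0737 rad/s^2


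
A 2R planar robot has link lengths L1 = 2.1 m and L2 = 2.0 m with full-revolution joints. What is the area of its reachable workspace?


r_max = L1 + L2 = 4.1 m
r_min = |L1 - L2| = 0.1 m
Area = pi*(r_max^2 - r_min^2)
= pi*(16.81 - 0.01)
= pi * 16.8
= 52.7788 m^2


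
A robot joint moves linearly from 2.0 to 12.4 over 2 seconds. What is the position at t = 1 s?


s = t/T = 1/2 = 0.5
p(t) = p0 + (pf-p0)*s
= 2.0 + (12.4 - 2.0) * 0.5
= 7.2


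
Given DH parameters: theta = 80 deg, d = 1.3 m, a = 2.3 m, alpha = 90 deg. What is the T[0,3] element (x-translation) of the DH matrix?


T[0,3] = a * cos(theta)
= 2.3 * cos(80 deg)
= 2.3 * 0.1736
= 0.3994


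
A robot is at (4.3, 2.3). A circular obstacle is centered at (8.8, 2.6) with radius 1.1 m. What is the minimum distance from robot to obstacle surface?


center_dist = sqrt((4.3-8.8)^2 + (2.3-2.6)^2)
= sqrt(20.25 + 0.09)
= 4.51
min_dist = center_dist - radius = 4.51 - 1.1 = 3.41 m


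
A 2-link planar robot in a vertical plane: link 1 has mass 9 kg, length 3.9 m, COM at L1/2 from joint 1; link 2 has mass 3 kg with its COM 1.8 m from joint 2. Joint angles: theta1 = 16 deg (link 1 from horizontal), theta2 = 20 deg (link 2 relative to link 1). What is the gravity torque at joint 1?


Horizontal distance from joint 1 to link-1 COM:
  x_c1 = (L1/2)*cos(t1) = 1.95 * 0.9613 = 1.8745 m
Horizontal distance from joint 1 to link-2 COM:
  x_c2 = L1*cos(t1) + Lc2*cos(t1+t2)
       = 3.9*0.9613 + 1.8*0.809 = 5.2052 m
tau1 = m1*g*x_c1 + m2*g*x_c2
     = 9*9.81*1.8745 + 3*9.81*5.2052
     = 165.4961 + 153.1876
     = 318.6837 Nm


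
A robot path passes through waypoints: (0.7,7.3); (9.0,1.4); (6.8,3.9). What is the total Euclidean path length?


Segment lengths:
  seg1 = sqrt((8.3)^2 + (-5.9)^2) = 10.1833
  seg2 = sqrt((-2.2)^2 + (2.5)^2) = 3.3302
Total = 13.5135


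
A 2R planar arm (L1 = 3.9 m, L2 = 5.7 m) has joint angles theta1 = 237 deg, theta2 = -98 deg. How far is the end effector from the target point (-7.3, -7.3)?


End effector via forward kinematics:
x = L1*cos(t1) + L2*cos(t1+t2) = -6.4259
y = L1*sin(t1) + L2*sin(t1+t2) = 0.4687
Distance to target:
d = sqrt((-7.3 - -6.4259)^2 + (-7.3 - 0.4687)^2)
= sqrt(0.764 + 60.353)
= 7.8177 m


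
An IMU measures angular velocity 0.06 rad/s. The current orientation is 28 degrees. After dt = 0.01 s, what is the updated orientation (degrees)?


delta_theta = w * dt = 0.06 * 0.01 = 0.0006 rad
= 0.0344 deg
theta_new = 28 + 0.0344 = 28.0344 deg


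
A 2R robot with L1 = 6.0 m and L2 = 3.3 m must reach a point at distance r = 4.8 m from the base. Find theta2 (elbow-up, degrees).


cos(theta2) = (r^2 - L1^2 - L2^2) / (2*L1*L2)
cos(theta2) = (23.04 - 36.0 - 10.89) / 39.6
cos(theta2) = -0.602273
theta2 = 127.0328 degrees


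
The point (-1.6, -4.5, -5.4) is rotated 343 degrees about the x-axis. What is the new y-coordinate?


Rotation about x-axis: y' = y*cos(theta) - z*sin(theta)
= -4.5 * 0.9563 - -5.4 * -0.2924
= -5.8822


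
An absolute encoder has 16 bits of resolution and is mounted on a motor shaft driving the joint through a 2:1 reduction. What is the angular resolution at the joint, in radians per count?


counts = 2^16 = 65536
effective counts at joint = 65536 * 2 = 131072
resolution = 2*pi / 131072
= 4.7937e-05 rad/count


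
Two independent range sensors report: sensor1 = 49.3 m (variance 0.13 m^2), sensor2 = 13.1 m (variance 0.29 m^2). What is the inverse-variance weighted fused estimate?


w1 = (1/var1) / (1/var1 + 1/var2)
   = 7.6923 / (7.6923 + 3.4483) = 0.6905
w2 = 1 - w1 = 0.3095
fused = w1*s1 + w2*s2 = 34.0405 + 4.0548
= 38.0952 m


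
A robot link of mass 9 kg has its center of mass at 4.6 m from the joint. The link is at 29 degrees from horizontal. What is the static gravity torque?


tau = m*g*L*cos(angle)
= 9 * 9.81 * 4.6 * cos(29 deg)
= 9 * 9.81 * 4.6 * 0.8746
= 355.2128 Nm


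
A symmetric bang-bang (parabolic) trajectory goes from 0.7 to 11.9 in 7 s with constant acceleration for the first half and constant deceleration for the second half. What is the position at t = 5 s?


Symmetric rest-to-rest: each phase covers (pf-p0)/2 in time T/2. 0.5*a*(T/2)^2 = (pf-p0)/2 => a = 4*(pf-p0)/T^2
a = 4*(11.9-0.7)/7^2 = 0.9143
t = 5 is in the deceleration phase (t > T/2).
p = pf - 0.5*a*(T-t)^2 = 11.9 - 0.5*0.9143*2^2
= 10.0714


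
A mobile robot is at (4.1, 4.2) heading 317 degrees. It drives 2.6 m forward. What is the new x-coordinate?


x_new = x0 + d*cos(theta)
= 4.1 + 2.6*cos(317)
= 4.1 + 1.9015
= 6.0015


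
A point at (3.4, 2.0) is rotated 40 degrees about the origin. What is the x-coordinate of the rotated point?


x' = x*cos(theta) - y*sin(theta)
cos(40 deg) = 0.766, sin(40 deg) = 0.6428
x' = 3.4 * 0.766 - 2.0 * 0.6428
= 2.6046 - 1.2856
= 1.319


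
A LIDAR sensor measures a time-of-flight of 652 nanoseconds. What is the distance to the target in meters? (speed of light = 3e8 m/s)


tof = 652 ns = 6.52e-07 s
dist = c * tof / 2
= 3e8 * 6.52e-07 / 2
= 97.8 m


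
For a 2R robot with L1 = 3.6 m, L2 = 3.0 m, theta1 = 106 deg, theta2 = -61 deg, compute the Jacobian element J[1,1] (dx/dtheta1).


J[1,1] = -L1*sin(t1) - L2*sin(t1+t2)
= -3.6*sin(106) - 3.0*sin(45)
= -5.5819


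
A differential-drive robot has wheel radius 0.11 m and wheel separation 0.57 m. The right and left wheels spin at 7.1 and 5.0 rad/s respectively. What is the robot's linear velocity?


vR = r*wR = 0.11*7.1 = 0.781 m/s
vL = r*wL = 0.11*5.0 = 0.55 m/s
v = (vR+vL)/2 = 0.6655 m/s
omega = (vR-vL)/L = 0.4053 rad/s
linear velocity = 0.6655 m/s


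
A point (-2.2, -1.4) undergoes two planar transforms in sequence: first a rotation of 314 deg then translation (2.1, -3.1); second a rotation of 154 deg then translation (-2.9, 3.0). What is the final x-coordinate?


After transform 1:
x1 = cos(314)*-2.2 - sin(314)*-1.4 + 2.1 = -0.4353
y1 = sin(314)*-2.2 + cos(314)*-1.4 + -3.1 = -2.49
After transform 2:
x2 = cos(154)*-0.4353 - sin(154)*-2.49 + -2.9
= -1.4172


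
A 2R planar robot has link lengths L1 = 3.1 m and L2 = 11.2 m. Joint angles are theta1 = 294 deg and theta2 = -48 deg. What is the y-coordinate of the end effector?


Convert angles to radians: theta1 = 5.1313, theta2 = -0.8378
y = L1*sin(theta1) + L2*sin(theta1+theta2)
y = -2.832 + -10.2317
y = -13.0637


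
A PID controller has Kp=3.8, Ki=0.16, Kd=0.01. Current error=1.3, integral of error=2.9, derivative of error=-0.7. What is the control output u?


u = Kp*e + Ki*int(e) + Kd*de/dt
= 3.8*1.3 + 0.16*2.9 + 0.01*(-0.7)
= 4.94 + 0.464 + -0.007
= 5.397


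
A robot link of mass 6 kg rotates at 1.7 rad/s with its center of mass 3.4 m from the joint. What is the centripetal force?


F = m * omega^2 * r
= 6 * 1.7^2 * 3.4
= 6 * 2.89 * 3.4
= 58.956 N


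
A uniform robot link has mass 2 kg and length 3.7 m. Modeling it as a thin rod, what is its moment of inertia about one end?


I = (1/3) * m * L^2
= (1/3) * 2 * 3.7^2
= 0.333333 * 2 * 13.69
= 9.1267 kg*m^2


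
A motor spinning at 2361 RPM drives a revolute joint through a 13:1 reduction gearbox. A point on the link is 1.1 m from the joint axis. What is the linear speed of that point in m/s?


omega_motor = 2361 * 2*pi/60 = 247.2433 rad/s
omega_joint = omega_motor / 13 = 19.0187 rad/s
v = omega_joint * r = 19.0187 * 1.1
= 20.9206 m/s


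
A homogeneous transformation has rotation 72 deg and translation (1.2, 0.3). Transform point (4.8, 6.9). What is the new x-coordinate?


x' = cos(theta)*px - sin(theta)*py + tx
= 0.309*4.8 - 0.9511*6.9 + 1.2
= -3.879


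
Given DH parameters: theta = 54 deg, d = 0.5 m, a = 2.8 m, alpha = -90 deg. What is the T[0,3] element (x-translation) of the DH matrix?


T[0,3] = a * cos(theta)
= 2.8 * cos(54 deg)
= 2.8 * 0.5878
= 1.6458


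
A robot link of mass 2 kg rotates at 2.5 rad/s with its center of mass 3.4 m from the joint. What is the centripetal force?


F = m * omega^2 * r
= 2 * 2.5^2 * 3.4
= 2 * 6.25 * 3.4
= 42.5 N


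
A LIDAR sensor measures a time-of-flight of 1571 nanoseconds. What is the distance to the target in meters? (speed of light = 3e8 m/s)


tof = 1571 ns = 1.571e-06 s
dist = c * tof / 2
= 3e8 * 1.571e-06 / 2
= 235.65 m


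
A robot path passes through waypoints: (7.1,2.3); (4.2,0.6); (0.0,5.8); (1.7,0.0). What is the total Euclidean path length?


Segment lengths:
  seg1 = sqrt((-2.9)^2 + (-1.7)^2) = 3.3615
  seg2 = sqrt((-4.2)^2 + (5.2)^2) = 6.6843
  seg3 = sqrt((1.7)^2 + (-5.8)^2) = 6.044
Total = 16.0899


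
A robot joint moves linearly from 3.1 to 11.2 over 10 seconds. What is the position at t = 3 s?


s = t/T = 3/10 = 0.3
p(t) = p0 + (pf-p0)*s
= 3.1 + (11.2 - 3.1) * 0.3
= 5.53


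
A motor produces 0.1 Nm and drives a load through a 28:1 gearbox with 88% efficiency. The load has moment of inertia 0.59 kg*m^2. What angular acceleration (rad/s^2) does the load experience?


tau_out = tau_motor * N * eta
= 0.1 * 28 * 0.88 = 2.464 Nm
alpha = tau_out / I = 2.464 / 0.59
= 4.1763 rad/s^2


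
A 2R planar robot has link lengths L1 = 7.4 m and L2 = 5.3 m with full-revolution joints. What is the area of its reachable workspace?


r_max = L1 + L2 = 12.7 m
r_min = |L1 - L2| = 2.1 m
Area = pi*(r_max^2 - r_min^2)
= pi*(161.29 - 4.41)
= pi * 156.88
= 492.8531 m^2


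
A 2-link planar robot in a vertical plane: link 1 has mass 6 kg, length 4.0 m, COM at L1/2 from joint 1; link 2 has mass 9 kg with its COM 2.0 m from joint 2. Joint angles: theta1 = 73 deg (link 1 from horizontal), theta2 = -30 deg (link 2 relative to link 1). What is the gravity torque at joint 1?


Horizontal distance from joint 1 to link-1 COM:
  x_c1 = (L1/2)*cos(t1) = 2.0 * 0.2924 = 0.5847 m
Horizontal distance from joint 1 to link-2 COM:
  x_c2 = L1*cos(t1) + Lc2*cos(t1+t2)
       = 4.0*0.2924 + 2.0*0.7314 = 2.6322 m
tau1 = m1*g*x_c1 + m2*g*x_c2
     = 6*9.81*0.5847 + 9*9.81*2.6322
     = 34.418 + 232.3964
     = 266.8144 Nm


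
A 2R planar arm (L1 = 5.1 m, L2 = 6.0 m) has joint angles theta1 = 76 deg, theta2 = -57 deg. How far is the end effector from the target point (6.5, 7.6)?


End effector via forward kinematics:
x = L1*cos(t1) + L2*cos(t1+t2) = 6.9069
y = L1*sin(t1) + L2*sin(t1+t2) = 6.9019
Distance to target:
d = sqrt((6.5 - 6.9069)^2 + (7.6 - 6.9019)^2)
= sqrt(0.1656 + 0.4873)
= 0.808 m


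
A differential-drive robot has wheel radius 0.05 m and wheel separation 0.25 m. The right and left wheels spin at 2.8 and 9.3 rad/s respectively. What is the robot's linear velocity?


vR = r*wR = 0.05*2.8 = 0.14 m/s
vL = r*wL = 0.05*9.3 = 0.465 m/s
v = (vR+vL)/2 = 0.3025 m/s
omega = (vR-vL)/L = -1.3 rad/s
linear velocity = 0.3025 m/s


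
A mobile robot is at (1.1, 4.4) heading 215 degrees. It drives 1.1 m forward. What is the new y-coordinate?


y_new = y0 + d*sin(theta)
= 4.4 + 1.1*sin(215)
= 4.4 + -0.6309
= 3.7691


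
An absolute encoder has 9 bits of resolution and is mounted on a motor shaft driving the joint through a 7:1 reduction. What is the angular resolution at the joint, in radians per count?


counts = 2^9 = 512
effective counts at joint = 512 * 7 = 3584
resolution = 2*pi / 3584
= 0.0018 rad/count


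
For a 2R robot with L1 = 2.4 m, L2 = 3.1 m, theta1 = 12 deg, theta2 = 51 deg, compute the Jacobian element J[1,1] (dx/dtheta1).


J[1,1] = -L1*sin(t1) - L2*sin(t1+t2)
= -2.4*sin(12) - 3.1*sin(63)
= -3.2611


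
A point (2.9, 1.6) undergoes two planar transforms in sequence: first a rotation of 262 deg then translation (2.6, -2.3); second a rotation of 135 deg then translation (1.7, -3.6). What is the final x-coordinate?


After transform 1:
x1 = cos(262)*2.9 - sin(262)*1.6 + 2.6 = 3.7808
y1 = sin(262)*2.9 + cos(262)*1.6 + -2.3 = -5.3945
After transform 2:
x2 = cos(135)*3.7808 - sin(135)*-5.3945 + 1.7
= 2.841


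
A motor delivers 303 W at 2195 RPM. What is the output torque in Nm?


omega = 2195 * 2*pi/60 = 229.8599 rad/s
tau = P / omega = 303 / 229.8599
= 1.3182 Nm


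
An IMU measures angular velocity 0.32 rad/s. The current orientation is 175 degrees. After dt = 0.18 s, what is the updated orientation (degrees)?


delta_theta = w * dt = 0.32 * 0.18 = 0.0576 rad
= 3.3002 deg
theta_new = 175 + 3.3002 = 178.3002 deg


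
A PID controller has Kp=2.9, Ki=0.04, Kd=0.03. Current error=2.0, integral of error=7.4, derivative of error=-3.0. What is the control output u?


u = Kp*e + Ki*int(e) + Kd*de/dt
= 2.9*2.0 + 0.04*7.4 + 0.03*(-3.0)
= 5.8 + 0.296 + -0.09
= 6.006


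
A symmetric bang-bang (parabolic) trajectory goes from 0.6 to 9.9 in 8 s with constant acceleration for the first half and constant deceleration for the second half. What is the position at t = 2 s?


Symmetric rest-to-rest: each phase covers (pf-p0)/2 in time T/2. 0.5*a*(T/2)^2 = (pf-p0)/2 => a = 4*(pf-p0)/T^2
a = 4*(9.9-0.6)/8^2 = 0.5813
t = 2 is in the acceleration phase (t <= T/2).
p = p0 + 0.5*a*t^2 = 0.6 + 0.5*0.5813*2^2
= 1.7625


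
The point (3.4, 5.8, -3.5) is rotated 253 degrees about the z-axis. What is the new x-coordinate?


Rotation about z-axis: x' = x*cos(theta) - y*sin(theta)
= 3.4 * -0.2924 - 5.8 * -0.9563
= 4.5525


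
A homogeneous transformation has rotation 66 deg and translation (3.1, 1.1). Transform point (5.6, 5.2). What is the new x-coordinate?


x' = cos(theta)*px - sin(theta)*py + tx
= 0.4067*5.6 - 0.9135*5.2 + 3.1
= 0.6273


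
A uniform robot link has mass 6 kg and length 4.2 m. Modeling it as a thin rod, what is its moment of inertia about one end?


I = (1/3) * m * L^2
= (1/3) * 6 * 4.2^2
= 0.333333 * 6 * 17.64
= 35.28 kg*m^2


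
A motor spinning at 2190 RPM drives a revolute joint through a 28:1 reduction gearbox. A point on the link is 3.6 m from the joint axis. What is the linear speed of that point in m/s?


omega_motor = 2190 * 2*pi/60 = 229.3363 rad/s
omega_joint = omega_motor / 28 = 8.1906 rad/s
v = omega_joint * r = 8.1906 * 3.6
= 29.4861 m/s


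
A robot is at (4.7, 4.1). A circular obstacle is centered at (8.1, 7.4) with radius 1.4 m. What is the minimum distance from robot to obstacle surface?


center_dist = sqrt((4.7-8.1)^2 + (4.1-7.4)^2)
= sqrt(11.56 + 10.89)
= 4.7381
min_dist = center_dist - radius = 4.7381 - 1.4 = 3.3381 m


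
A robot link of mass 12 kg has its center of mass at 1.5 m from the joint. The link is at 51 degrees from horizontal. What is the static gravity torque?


tau = m*g*L*cos(angle)
= 12 * 9.81 * 1.5 * cos(51 deg)
= 12 * 9.81 * 1.5 * 0.6293
= 111.1254 Nm


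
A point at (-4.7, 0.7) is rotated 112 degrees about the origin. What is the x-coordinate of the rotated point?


x' = x*cos(theta) - y*sin(theta)
cos(112 deg) = -0.3746, sin(112 deg) = 0.9272
x' = -4.7 * -0.3746 - 0.7 * 0.9272
= 1.7607 - 0.649
= 1.1116


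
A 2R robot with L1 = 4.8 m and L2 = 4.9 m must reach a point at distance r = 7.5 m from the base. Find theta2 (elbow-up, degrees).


cos(theta2) = (r^2 - L1^2 - L2^2) / (2*L1*L2)
cos(theta2) = (56.25 - 23.04 - 24.01) / 47.04
cos(theta2) = 0.195578
theta2 = 78.7215 degrees


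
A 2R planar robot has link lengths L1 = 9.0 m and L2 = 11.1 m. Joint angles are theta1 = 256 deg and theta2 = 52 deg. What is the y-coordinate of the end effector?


Convert angles to radians: theta1 = 4.468, theta2 = 0.9076
y = L1*sin(theta1) + L2*sin(theta1+theta2)
y = -8.7327 + -8.7469
y = -17.4796


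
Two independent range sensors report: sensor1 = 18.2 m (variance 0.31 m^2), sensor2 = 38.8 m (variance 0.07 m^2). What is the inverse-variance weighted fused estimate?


w1 = (1/var1) / (1/var1 + 1/var2)
   = 3.2258 / (3.2258 + 14.2857) = 0.1842
w2 = 1 - w1 = 0.8158
fused = w1*s1 + w2*s2 = 3.3526 + 31.6526
= 35.0053 m


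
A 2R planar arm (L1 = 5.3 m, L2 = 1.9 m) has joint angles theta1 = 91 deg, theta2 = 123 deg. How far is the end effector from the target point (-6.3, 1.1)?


End effector via forward kinematics:
x = L1*cos(t1) + L2*cos(t1+t2) = -1.6677
y = L1*sin(t1) + L2*sin(t1+t2) = 4.2367
Distance to target:
d = sqrt((-6.3 - -1.6677)^2 + (1.1 - 4.2367)^2)
= sqrt(21.4585 + 9.8391)
= 5.5944 m


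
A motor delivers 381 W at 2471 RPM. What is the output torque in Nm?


omega = 2471 * 2*pi/60 = 258.7625 rad/s
tau = P / omega = 381 / 258.7625
= 1.4724 Nm


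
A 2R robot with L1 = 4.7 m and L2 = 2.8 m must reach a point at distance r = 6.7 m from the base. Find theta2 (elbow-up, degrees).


cos(theta2) = (r^2 - L1^2 - L2^2) / (2*L1*L2)
cos(theta2) = (44.89 - 22.09 - 7.84) / 26.32
cos(theta2) = 0.568389
theta2 = 55.362 degrees


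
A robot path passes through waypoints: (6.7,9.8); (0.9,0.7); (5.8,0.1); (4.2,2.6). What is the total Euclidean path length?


Segment lengths:
  seg1 = sqrt((-5.8)^2 + (-9.1)^2) = 10.7912
  seg2 = sqrt((4.9)^2 + (-0.6)^2) = 4.9366
  seg3 = sqrt((-1.6)^2 + (2.5)^2) = 2.9682
Total = 18.696


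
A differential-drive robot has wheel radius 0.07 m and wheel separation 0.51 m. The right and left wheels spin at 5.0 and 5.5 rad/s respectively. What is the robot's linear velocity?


vR = r*wR = 0.07*5.0 = 0.35 m/s
vL = r*wL = 0.07*5.5 = 0.385 m/s
v = (vR+vL)/2 = 0.3675 m/s
omega = (vR-vL)/L = -0.0686 rad/s
linear velocity = 0.3675 m/s


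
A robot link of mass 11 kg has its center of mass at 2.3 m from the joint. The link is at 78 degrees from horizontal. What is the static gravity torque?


tau = m*g*L*cos(angle)
= 11 * 9.81 * 2.3 * cos(78 deg)
= 11 * 9.81 * 2.3 * 0.2079
= 51.6022 Nm


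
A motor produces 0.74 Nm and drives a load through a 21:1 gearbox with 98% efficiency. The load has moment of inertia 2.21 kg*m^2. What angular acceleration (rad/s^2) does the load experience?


tau_out = tau_motor * N * eta
= 0.74 * 21 * 0.98 = 15.2292 Nm
alpha = tau_out / I = 15.2292 / 2.21
= 6.891 rad/s^2


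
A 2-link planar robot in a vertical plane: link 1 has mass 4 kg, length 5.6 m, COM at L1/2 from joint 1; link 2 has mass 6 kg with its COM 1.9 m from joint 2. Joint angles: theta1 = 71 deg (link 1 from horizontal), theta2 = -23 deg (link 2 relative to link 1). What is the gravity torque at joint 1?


Horizontal distance from joint 1 to link-1 COM:
  x_c1 = (L1/2)*cos(t1) = 2.8 * 0.3256 = 0.9116 m
Horizontal distance from joint 1 to link-2 COM:
  x_c2 = L1*cos(t1) + Lc2*cos(t1+t2)
       = 5.6*0.3256 + 1.9*0.6691 = 3.0945 m
tau1 = m1*g*x_c1 + m2*g*x_c2
     = 4*9.81*0.9116 + 6*9.81*3.0945
     = 35.7708 + 182.144
     = 217.9148 Nm


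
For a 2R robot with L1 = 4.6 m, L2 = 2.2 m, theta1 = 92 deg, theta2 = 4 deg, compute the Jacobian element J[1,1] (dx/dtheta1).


J[1,1] = -L1*sin(t1) - L2*sin(t1+t2)
= -4.6*sin(92) - 2.2*sin(96)
= -6.7851


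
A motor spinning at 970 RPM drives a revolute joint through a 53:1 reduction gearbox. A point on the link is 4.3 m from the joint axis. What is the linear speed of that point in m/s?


omega_motor = 970 * 2*pi/60 = 101.5782 rad/s
omega_joint = omega_motor / 53 = 1.9166 rad/s
v = omega_joint * r = 1.9166 * 4.3
= 8.2412 m/s


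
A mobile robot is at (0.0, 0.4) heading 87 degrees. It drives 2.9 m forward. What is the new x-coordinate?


x_new = x0 + d*cos(theta)
= 0.0 + 2.9*cos(87)
= 0.0 + 0.1518
= 0.1518


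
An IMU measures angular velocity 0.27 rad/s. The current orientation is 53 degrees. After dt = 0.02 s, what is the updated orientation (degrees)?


delta_theta = w * dt = 0.27 * 0.02 = 0.0054 rad
= 0.3094 deg
theta_new = 53 + 0.3094 = 53.3094 deg


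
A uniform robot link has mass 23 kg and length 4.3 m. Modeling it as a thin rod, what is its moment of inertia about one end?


I = (1/3) * m * L^2
= (1/3) * 23 * 4.3^2
= 0.333333 * 23 * 18.49
= 141.7567 kg*m^2


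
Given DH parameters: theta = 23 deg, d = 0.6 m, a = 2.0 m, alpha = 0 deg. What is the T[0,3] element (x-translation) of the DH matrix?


T[0,3] = a * cos(theta)
= 2.0 * cos(23 deg)
= 2.0 * 0.9205
= 1.841


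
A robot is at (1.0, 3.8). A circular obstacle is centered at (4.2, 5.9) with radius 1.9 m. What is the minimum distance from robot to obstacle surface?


center_dist = sqrt((1.0-4.2)^2 + (3.8-5.9)^2)
= sqrt(10.24 + 4.41)
= 3.8275
min_dist = center_dist - radius = 3.8275 - 1.9 = 1.9275 m


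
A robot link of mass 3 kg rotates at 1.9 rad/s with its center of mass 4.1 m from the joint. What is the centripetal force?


F = m * omega^2 * r
= 3 * 1.9^2 * 4.1
= 3 * 3.61 * 4.1
= 44.403 N


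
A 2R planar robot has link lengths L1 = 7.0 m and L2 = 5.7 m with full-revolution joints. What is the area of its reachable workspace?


r_max = L1 + L2 = 12.7 m
r_min = |L1 - L2| = 1.3 m
Area = pi*(r_max^2 - r_min^2)
= pi*(161.29 - 1.69)
= pi * 159.6
= 501.3982 m^2


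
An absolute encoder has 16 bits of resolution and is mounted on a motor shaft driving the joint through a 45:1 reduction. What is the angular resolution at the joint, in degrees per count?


counts = 2^16 = 65536
effective counts at joint = 65536 * 45 = 2949120
resolution = 360 / 2949120
= 1.2207e-04 deg/count


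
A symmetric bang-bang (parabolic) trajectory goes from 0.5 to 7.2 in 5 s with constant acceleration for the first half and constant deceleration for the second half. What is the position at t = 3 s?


Symmetric rest-to-rest: each phase covers (pf-p0)/2 in time T/2. 0.5*a*(T/2)^2 = (pf-p0)/2 => a = 4*(pf-p0)/T^2
a = 4*(7.2-0.5)/5^2 = 1.072
t = 3 is in the deceleration phase (t > T/2).
p = pf - 0.5*a*(T-t)^2 = 7.2 - 0.5*1.072*2^2
= 5.056


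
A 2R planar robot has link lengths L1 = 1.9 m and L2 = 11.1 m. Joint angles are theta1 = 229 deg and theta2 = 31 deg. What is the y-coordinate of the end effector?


Convert angles to radians: theta1 = 3.9968, theta2 = 0.5411
y = L1*sin(theta1) + L2*sin(theta1+theta2)
y = -1.4339 + -10.9314
y = -12.3653


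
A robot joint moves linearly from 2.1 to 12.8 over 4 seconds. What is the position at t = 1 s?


s = t/T = 1/4 = 0.25
p(t) = p0 + (pf-p0)*s
= 2.1 + (12.8 - 2.1) * 0.25
= 4.775


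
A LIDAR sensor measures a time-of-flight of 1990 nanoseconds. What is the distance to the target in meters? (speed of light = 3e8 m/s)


tof = 1990 ns = 1.99e-06 s
dist = c * tof / 2
= 3e8 * 1.99e-06 / 2
= 298.5 m


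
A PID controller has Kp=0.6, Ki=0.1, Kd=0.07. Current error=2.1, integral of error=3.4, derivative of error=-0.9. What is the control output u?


u = Kp*e + Ki*int(e) + Kd*de/dt
= 0.6*2.1 + 0.1*3.4 + 0.07*(-0.9)
= 1.26 + 0.34 + -0.063
= 1.537


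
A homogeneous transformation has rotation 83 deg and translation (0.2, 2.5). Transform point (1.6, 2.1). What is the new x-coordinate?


x' = cos(theta)*px - sin(theta)*py + tx
= 0.1219*1.6 - 0.9925*2.1 + 0.2
= -1.6894


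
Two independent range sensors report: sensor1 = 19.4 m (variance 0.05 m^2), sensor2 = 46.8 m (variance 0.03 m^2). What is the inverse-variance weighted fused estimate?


w1 = (1/var1) / (1/var1 + 1/var2)
   = 20.0 / (20.0 + 33.3333) = 0.375
w2 = 1 - w1 = 0.625
fused = w1*s1 + w2*s2 = 7.275 + 29.25
= 36.525 m


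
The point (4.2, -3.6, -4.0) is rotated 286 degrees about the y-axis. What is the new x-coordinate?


Rotation about y-axis: x' = x*cos(theta) + z*sin(theta)
= 4.2 * 0.2756 + -4.0 * -0.9613
= 5.0027


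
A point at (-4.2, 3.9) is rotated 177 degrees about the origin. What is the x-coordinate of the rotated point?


x' = x*cos(theta) - y*sin(theta)
cos(177 deg) = -0.9986, sin(177 deg) = 0.0523
x' = -4.2 * -0.9986 - 3.9 * 0.0523
= 4.1942 - 0.2041
= 3.9901


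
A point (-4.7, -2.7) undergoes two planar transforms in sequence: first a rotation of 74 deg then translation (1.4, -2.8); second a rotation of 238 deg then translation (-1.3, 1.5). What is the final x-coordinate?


After transform 1:
x1 = cos(74)*-4.7 - sin(74)*-2.7 + 1.4 = 2.6999
y1 = sin(74)*-4.7 + cos(74)*-2.7 + -2.8 = -8.0622
After transform 2:
x2 = cos(238)*2.6999 - sin(238)*-8.0622 + -1.3
= -9.5678


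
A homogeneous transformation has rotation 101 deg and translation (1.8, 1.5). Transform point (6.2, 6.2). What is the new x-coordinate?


x' = cos(theta)*px - sin(theta)*py + tx
= -0.1908*6.2 - 0.9816*6.2 + 1.8
= -5.4691


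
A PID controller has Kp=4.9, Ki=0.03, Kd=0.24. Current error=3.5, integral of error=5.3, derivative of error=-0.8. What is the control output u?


u = Kp*e + Ki*int(e) + Kd*de/dt
= 4.9*3.5 + 0.03*5.3 + 0.24*(-0.8)
= 17.15 + 0.159 + -0.192
= 17.117


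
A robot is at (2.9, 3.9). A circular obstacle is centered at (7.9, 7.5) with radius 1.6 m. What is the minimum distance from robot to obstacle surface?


center_dist = sqrt((2.9-7.9)^2 + (3.9-7.5)^2)
= sqrt(25.0 + 12.96)
= 6.1612
min_dist = center_dist - radius = 6.1612 - 1.6 = 4.5612 m


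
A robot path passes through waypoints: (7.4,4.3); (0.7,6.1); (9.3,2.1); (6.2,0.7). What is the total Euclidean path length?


Segment lengths:
  seg1 = sqrt((-6.7)^2 + (1.8)^2) = 6.9376
  seg2 = sqrt((8.6)^2 + (-4.0)^2) = 9.4847
  seg3 = sqrt((-3.1)^2 + (-1.4)^2) = 3.4015
Total = 19.8238


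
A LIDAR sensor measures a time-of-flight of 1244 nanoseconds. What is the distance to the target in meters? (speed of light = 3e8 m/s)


tof = 1244 ns = 1.244e-06 s
dist = c * tof / 2
= 3e8 * 1.244e-06 / 2
= 186.6 m


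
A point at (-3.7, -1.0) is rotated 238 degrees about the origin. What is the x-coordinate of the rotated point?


x' = x*cos(theta) - y*sin(theta)
cos(238 deg) = -0.5299, sin(238 deg) = -0.848
x' = -3.7 * -0.5299 - -1.0 * -0.848
= 1.9607 - 0.848
= 1.1127


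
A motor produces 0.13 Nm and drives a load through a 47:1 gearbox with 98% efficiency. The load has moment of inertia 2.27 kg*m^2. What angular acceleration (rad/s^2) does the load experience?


tau_out = tau_motor * N * eta
= 0.13 * 47 * 0.98 = 5.9878 Nm
alpha = tau_out / I = 5.9878 / 2.27
= 2.6378 rad/s^2


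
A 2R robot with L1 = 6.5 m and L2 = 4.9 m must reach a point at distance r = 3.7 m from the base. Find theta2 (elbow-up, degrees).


cos(theta2) = (r^2 - L1^2 - L2^2) / (2*L1*L2)
cos(theta2) = (13.69 - 42.25 - 24.01) / 63.7
cos(theta2) = -0.825275
theta2 = 145.6164 degrees


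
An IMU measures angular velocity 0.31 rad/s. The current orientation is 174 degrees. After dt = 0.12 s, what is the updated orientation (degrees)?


delta_theta = w * dt = 0.31 * 0.12 = 0.0372 rad
= 2.1314 deg
theta_new = 174 + 2.1314 = 176.1314 deg


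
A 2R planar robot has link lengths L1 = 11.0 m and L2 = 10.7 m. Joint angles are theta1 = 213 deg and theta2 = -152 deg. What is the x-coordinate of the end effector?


Convert angles to radians: theta1 = 3.7176, theta2 = -2.6529
x = L1*cos(theta1) + L2*cos(theta1+theta2)
x = -9.2254 + 5.1875
x = -4.0379


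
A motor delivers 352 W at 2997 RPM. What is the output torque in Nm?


omega = 2997 * 2*pi/60 = 313.8451 rad/s
tau = P / omega = 352 / 313.8451
= 1.1216 Nm


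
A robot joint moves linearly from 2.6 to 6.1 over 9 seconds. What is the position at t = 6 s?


s = t/T = 6/9 = 0.6667
p(t) = p0 + (pf-p0)*s
= 2.6 + (6.1 - 2.6) * 0.6667
= 4.9333


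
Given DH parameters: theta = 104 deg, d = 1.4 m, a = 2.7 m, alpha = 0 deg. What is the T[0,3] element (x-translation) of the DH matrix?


T[0,3] = a * cos(theta)
= 2.7 * cos(104 deg)
= 2.7 * -0.2419
= -0.6532


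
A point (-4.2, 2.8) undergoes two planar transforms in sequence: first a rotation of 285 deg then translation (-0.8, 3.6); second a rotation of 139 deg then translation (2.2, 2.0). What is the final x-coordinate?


After transform 1:
x1 = cos(285)*-4.2 - sin(285)*2.8 + -0.8 = 0.8176
y1 = sin(285)*-4.2 + cos(285)*2.8 + 3.6 = 8.3816
After transform 2:
x2 = cos(139)*0.8176 - sin(139)*8.3816 + 2.2
= -3.9158
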